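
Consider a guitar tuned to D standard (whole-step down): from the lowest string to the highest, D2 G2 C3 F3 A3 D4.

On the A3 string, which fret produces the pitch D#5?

D#5 is 18 semitones above the open A3 (A–A#–B–C–…–C#–D–D#), so it sits at fret 18.

18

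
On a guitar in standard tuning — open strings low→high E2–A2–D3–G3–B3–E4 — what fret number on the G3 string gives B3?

4

B3 is 4 semitones above the open G3 (G–G#–A–A#–B), so it sits at fret 4.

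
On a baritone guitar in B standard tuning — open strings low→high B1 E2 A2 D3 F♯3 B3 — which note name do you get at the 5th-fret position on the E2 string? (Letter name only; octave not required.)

A

Each fret is one semitone, so E2 + 5 = A.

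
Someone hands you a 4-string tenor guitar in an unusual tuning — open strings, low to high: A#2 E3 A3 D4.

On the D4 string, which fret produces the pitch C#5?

C#5 is 11 semitones above the open D4 (D–D#–E–F–…–B–C–C#), so it sits at fret 11.

11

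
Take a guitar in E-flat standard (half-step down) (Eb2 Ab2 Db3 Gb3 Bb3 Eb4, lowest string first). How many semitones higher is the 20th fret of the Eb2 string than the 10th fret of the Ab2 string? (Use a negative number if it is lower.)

5 semitones

Eb2 at fret 20 → B3 (MIDI 59); Ab2 at fret 10 → Gb3 (MIDI 54).
59 − 54 = 5, so the two pitches are 5 semitones apart.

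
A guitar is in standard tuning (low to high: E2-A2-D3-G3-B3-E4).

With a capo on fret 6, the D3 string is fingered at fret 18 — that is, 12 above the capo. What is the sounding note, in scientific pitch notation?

The capo raises the open D3 by 6 semitones to G#3; fretting 12 more gives D3 + 6 + 12 = D3 + 18 semitones = G#4.
(Also written Ab.)

G#4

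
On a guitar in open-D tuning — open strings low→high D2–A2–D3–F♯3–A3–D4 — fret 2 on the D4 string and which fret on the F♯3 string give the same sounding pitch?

D4 at fret 2 is D4 + 2 semitones = E4.
The open F♯3 string is 8 semitones below the open D4, so the same pitch on the F♯3 string lies at fret 2 + 8 = 10.

10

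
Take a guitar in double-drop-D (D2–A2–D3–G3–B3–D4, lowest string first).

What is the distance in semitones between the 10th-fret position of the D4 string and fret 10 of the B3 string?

3 semitones

D4 at fret 10 → C5 (MIDI 72); B3 at fret 10 → A4 (MIDI 69).
72 − 69 = 3, so the two pitches are 3 semitones apart, with C5 the higher.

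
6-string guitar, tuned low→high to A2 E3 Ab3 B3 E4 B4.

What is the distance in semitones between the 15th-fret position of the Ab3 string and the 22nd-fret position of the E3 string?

Ab3 at fret 15 → B4 (MIDI 71); E3 at fret 22 → D5 (MIDI 74).
71 − 74 = -3, so the two pitches are 3 semitones apart, with D5 the higher.

3 semitones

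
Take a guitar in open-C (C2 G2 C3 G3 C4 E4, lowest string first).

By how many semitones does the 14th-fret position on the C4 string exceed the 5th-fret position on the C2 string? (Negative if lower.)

C4 at fret 14 → D5 (MIDI 74); C2 at fret 5 → F2 (MIDI 41).
74 − 41 = 33, so the two pitches are 33 semitones apart.

33 semitones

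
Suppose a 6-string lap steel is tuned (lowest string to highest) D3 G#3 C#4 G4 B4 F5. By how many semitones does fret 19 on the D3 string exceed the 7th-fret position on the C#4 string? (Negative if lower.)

D3 at fret 19 → A4 (MIDI 69); C#4 at fret 7 → G#4 (MIDI 68).
69 − 68 = 1, so the two pitches are 1 semitone apart.

1 semitone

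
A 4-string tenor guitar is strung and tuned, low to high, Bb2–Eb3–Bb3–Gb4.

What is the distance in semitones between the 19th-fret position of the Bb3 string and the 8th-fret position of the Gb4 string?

Bb3 at fret 19 → F5 (MIDI 77); Gb4 at fret 8 → D5 (MIDI 74).
77 − 74 = 3, so the two pitches are 3 semitones apart, with F5 the higher.

3 semitones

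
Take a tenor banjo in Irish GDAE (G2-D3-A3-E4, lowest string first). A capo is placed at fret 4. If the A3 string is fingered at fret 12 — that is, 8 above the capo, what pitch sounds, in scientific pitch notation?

A4

The capo raises the open A3 by 4 semitones to C♯4; fretting 8 more gives A3 + 4 + 8 = A3 + 12 semitones = A4.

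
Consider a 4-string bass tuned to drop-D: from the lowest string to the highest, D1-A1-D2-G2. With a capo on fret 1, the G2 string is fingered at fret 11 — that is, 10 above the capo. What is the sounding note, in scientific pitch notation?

The capo raises the open G2 by 1 semitone to G♯2; fretting 10 more gives G2 + 1 + 10 = G2 + 11 semitones = F♯3.

F♯3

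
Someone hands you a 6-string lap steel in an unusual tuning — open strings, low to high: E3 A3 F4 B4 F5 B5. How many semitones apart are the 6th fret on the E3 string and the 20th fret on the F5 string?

39 semitones

E3 at fret 6 → A♯3 (MIDI 58); F5 at fret 20 → C♯7 (MIDI 97).
58 − 97 = -39, so the two pitches are 39 semitones apart, with C♯7 the higher.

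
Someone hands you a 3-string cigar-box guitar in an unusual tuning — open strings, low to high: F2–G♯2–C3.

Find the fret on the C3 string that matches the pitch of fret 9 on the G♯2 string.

G♯2 at fret 9 is G♯2 + 9 semitones = F3.
The open C3 string is 4 semitones above the open G♯2, so the same pitch on the C3 string lies at fret 9 − 4 = 5.

5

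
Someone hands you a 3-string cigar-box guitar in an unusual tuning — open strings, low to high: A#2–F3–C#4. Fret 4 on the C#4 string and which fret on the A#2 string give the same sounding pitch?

Fret 4 on C#4 is MIDI 61 + 4 = 65 (F4). On the A#2 string (open MIDI 46), that pitch is 65 − 46 = fret 19.

19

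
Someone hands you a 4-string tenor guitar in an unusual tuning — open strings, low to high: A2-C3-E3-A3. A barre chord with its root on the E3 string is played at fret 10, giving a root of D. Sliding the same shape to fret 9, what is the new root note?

Moving from fret 10 to fret 9 shifts the root by -1 semitone.
D down 1 semitone is D♭.

D♭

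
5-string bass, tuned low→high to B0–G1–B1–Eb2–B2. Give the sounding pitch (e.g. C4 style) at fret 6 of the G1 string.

G1 is MIDI 31. Adding 6 gives 37, which is Db2.

Db2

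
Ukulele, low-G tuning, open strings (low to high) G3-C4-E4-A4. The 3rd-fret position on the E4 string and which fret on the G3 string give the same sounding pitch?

E4 at fret 3 is E4 + 3 semitones = G4.
The open G3 string is 9 semitones below the open E4, so the same pitch on the G3 string lies at fret 3 + 9 = 12.

12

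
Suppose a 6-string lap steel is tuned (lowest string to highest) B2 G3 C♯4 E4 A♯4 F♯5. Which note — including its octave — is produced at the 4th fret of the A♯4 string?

A♯4 is MIDI 70. Adding 4 gives 74, which is D5.

D5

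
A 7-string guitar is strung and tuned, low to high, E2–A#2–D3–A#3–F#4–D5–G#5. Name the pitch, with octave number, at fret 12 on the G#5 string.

G#6

G#5 is MIDI 80. Adding 12 gives 92, which is G#6.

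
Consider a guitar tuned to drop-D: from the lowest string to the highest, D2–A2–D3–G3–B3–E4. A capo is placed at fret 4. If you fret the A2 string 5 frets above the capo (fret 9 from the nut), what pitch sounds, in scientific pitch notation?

The capo raises the open A2 by 4 semitones to C♯3; fretting 5 more gives A2 + 4 + 5 = A2 + 9 semitones = F♯3.
(Also written G♭.)

F♯3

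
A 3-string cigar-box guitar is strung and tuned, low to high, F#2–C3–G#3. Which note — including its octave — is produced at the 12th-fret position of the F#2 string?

F#3

The open F#2 string plus 12 semitones: F#–G–G#–A–…–E–F–F#.
The walk passes from B into C once, so the octave number goes from 2 to 3.
(Equivalently spelled Gb3.)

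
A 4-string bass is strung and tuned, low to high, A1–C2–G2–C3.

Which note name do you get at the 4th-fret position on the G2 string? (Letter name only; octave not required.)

B

Each fret is one semitone, so G2 + 4 = B.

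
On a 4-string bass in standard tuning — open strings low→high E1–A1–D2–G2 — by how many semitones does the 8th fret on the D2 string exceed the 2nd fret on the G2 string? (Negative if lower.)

1 semitone

D2 at fret 8 → A♯2 (MIDI 46); G2 at fret 2 → A2 (MIDI 45).
46 − 45 = 1, so the two pitches are 1 semitone apart.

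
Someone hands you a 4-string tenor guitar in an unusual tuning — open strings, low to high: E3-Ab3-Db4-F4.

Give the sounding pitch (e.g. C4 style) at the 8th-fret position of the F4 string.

F4 is MIDI 65. Adding 8 gives 73, which is Db5.

Db5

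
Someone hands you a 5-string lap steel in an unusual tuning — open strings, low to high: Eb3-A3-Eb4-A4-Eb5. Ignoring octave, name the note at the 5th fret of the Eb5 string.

Ab

The open Eb5 string plus 5 semitones: Eb–E–F–Gb–G–Ab.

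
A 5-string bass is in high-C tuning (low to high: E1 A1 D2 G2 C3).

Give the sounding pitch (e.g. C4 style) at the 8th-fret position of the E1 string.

E1 is MIDI 28. Adding 8 gives 36, which is C2.

C2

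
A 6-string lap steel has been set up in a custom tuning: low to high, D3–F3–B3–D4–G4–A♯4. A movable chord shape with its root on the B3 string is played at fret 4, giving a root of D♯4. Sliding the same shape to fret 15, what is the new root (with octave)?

Moving from fret 4 to fret 15 shifts the root by 11 semitones.
D♯4 up 11 semitones is D5.

D5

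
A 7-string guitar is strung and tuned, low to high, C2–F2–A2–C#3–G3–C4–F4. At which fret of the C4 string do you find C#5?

13

C#5 is 13 semitones above the open C4 (C–C#–D–D#–…–B–C–C#), so it sits at fret 13.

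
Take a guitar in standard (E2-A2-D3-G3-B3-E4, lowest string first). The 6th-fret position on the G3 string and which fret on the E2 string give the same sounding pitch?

21

Fret 6 on G3 is MIDI 55 + 6 = 61 (C#4). On the E2 string (open MIDI 40), that pitch is 61 − 40 = fret 21.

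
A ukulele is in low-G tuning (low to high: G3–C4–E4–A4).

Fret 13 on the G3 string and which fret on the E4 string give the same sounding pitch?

Fret 13 on G3 is MIDI 55 + 13 = 68 (G#4). On the E4 string (open MIDI 64), that pitch is 68 − 64 = fret 4.

4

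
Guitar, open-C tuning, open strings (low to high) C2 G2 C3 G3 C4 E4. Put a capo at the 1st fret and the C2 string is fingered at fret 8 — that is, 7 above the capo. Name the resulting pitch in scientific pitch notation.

The capo raises the open C2 by 1 semitone to C#2; fretting 7 more gives C2 + 1 + 7 = C2 + 8 semitones = G#2.

G#2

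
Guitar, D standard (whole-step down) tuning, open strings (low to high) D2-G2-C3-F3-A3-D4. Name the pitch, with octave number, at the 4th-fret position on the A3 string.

C♯4

Each fret is one semitone, so A3 + 4 = C♯4.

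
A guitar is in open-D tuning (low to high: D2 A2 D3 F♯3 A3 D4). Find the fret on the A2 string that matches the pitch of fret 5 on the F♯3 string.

F♯3 at fret 5 is F♯3 + 5 semitones = B3.
The open A2 string is 9 semitones below the open F♯3, so the same pitch on the A2 string lies at fret 5 + 9 = 14.

14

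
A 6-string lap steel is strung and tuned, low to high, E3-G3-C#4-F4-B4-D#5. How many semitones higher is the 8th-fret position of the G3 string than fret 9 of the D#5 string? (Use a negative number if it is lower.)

-21 semitones

G3 at fret 8 → D#4 (MIDI 63); D#5 at fret 9 → C6 (MIDI 84).
63 − 84 = -21, so the two pitches are 21 semitones apart.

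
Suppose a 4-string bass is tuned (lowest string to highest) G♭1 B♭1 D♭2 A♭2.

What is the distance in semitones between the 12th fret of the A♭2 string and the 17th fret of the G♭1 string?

A♭2 at fret 12 → A♭3 (MIDI 56); G♭1 at fret 17 → B2 (MIDI 47).
56 − 47 = 9, so the two pitches are 9 semitones apart, with A♭3 the higher.

9 semitones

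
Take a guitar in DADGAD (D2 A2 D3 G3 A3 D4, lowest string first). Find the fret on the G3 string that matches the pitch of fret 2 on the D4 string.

D4 at fret 2 is D4 + 2 semitones = E4.
The open G3 string is 7 semitones below the open D4, so the same pitch on the G3 string lies at fret 2 + 7 = 9.

9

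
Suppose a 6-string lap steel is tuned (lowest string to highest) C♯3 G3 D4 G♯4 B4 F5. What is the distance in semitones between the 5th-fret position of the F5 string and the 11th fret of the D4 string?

F5 at fret 5 → A♯5 (MIDI 82); D4 at fret 11 → C♯5 (MIDI 73).
82 − 73 = 9, so the two pitches are 9 semitones apart, with A♯5 the higher.

9 semitones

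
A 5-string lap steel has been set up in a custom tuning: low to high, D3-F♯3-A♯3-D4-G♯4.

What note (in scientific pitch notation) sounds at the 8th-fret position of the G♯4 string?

E5

G♯4 is MIDI 68. Adding 8 gives 76, which is E5.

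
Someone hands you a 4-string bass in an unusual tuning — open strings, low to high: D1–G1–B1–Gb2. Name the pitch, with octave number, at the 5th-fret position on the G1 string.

Each fret is one semitone, so G1 + 5 = C2.

C2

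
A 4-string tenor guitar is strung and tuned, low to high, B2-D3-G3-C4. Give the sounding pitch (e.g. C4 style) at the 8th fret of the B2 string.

The open B2 string plus 8 semitones: B–C–C#–D–D#–E–F–F#–G.
The walk passes from B into C once, so the octave number goes from 2 to 3.

G3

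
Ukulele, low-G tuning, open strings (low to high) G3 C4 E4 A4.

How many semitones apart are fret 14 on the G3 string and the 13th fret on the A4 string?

13 semitones

G3 at fret 14 → A4 (MIDI 69); A4 at fret 13 → A♯5 (MIDI 82).
69 − 82 = -13, so the two pitches are 13 semitones apart, with A♯5 the higher.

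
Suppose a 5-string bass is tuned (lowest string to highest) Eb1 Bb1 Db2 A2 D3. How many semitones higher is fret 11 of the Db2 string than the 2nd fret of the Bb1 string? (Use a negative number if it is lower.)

12 semitones

Db2 at fret 11 → C3 (MIDI 48); Bb1 at fret 2 → C2 (MIDI 36).
48 − 36 = 12, so the two pitches are 12 semitones apart.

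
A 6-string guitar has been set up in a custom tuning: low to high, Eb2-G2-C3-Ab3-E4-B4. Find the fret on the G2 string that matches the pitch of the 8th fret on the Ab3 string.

21

Fret 8 on Ab3 is MIDI 56 + 8 = 64 (E4). On the G2 string (open MIDI 43), that pitch is 64 − 43 = fret 21.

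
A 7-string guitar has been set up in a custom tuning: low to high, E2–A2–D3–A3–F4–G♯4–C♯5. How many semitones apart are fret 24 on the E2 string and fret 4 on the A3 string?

3 semitones

E2 at fret 24 → E4 (MIDI 64); A3 at fret 4 → C♯4 (MIDI 61).
64 − 61 = 3, so the two pitches are 3 semitones apart, with E4 the higher.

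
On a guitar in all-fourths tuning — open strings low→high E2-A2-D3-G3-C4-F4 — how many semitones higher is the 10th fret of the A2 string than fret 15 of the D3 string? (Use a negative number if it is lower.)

-10 semitones

A2 at fret 10 → G3 (MIDI 55); D3 at fret 15 → F4 (MIDI 65).
55 − 65 = -10, so the two pitches are 10 semitones apart.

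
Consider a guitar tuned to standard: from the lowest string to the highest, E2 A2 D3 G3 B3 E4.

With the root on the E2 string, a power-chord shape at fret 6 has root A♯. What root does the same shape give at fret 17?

A

Moving from fret 6 to fret 17 shifts the root by 11 semitones.
A♯ up 11 semitones is A.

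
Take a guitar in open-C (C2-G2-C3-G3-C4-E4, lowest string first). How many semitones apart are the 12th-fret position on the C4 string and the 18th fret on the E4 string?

10 semitones

C4 at fret 12 → C5 (MIDI 72); E4 at fret 18 → A♯5 (MIDI 82).
72 − 82 = -10, so the two pitches are 10 semitones apart, with A♯5 the higher.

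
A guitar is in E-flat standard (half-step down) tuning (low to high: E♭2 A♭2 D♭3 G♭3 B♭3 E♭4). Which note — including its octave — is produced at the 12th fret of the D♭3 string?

D♭4

D♭3 is MIDI 49. Adding 12 gives 61, which is D♭4.
(Equivalently spelled C♯4.)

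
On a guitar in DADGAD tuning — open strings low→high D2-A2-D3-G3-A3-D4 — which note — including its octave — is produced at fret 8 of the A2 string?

F3

A2 is MIDI 45. Adding 8 gives 53, which is F3.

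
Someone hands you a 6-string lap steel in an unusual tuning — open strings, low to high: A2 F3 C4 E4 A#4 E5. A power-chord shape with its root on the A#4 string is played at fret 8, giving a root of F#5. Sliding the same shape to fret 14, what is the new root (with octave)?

Moving from fret 8 to fret 14 shifts the root by 6 semitones.
F#5 up 6 semitones is C6.

C6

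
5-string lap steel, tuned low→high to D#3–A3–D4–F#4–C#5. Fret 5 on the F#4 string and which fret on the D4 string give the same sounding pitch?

Fret 5 on F#4 is MIDI 66 + 5 = 71 (B4). On the D4 string (open MIDI 62), that pitch is 71 − 62 = fret 9.

9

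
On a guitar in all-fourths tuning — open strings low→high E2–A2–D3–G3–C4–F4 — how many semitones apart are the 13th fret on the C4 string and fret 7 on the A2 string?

C4 at fret 13 → C#5 (MIDI 73); A2 at fret 7 → E3 (MIDI 52).
73 − 52 = 21, so the two pitches are 21 semitones apart, with C#5 the higher.

21 semitones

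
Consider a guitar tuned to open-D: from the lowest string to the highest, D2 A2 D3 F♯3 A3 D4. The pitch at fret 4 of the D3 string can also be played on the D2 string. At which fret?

D3 at fret 4 is D3 + 4 semitones = F♯3.
The open D2 string is 12 semitones below the open D3, so the same pitch on the D2 string lies at fret 4 + 12 = 16.

16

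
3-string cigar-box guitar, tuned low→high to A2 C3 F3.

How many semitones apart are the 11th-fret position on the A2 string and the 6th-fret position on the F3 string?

A2 at fret 11 → Ab3 (MIDI 56); F3 at fret 6 → B3 (MIDI 59).
56 − 59 = -3, so the two pitches are 3 semitones apart, with B3 the higher.

3 semitones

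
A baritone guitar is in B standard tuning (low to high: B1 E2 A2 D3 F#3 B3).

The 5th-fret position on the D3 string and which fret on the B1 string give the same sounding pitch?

20

D3 at fret 5 is D3 + 5 semitones = G3.
The open B1 string is 15 semitones below the open D3, so the same pitch on the B1 string lies at fret 5 + 15 = 20.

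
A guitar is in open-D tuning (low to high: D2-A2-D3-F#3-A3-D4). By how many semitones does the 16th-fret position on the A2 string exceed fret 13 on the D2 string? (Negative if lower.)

10 semitones

A2 at fret 16 → C#4 (MIDI 61); D2 at fret 13 → D#3 (MIDI 51).
61 − 51 = 10, so the two pitches are 10 semitones apart.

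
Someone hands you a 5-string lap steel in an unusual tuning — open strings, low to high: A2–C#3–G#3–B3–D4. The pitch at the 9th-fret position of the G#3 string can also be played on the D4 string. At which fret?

3

Fret 9 on G#3 is MIDI 56 + 9 = 65 (F4). On the D4 string (open MIDI 62), that pitch is 65 − 62 = fret 3.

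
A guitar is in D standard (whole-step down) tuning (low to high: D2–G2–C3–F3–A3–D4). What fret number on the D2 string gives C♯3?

11

C♯3 is 11 semitones above the open D2 (D–D#–E–F–…–B–C–C#), so it sits at fret 11.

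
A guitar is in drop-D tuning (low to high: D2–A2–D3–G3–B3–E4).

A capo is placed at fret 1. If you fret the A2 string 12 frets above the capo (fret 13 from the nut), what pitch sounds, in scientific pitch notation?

A♯3

The capo raises the open A2 by 1 semitone to A♯2; fretting 12 more gives A2 + 1 + 12 = A2 + 13 semitones = A♯3.
(Also written B♭.)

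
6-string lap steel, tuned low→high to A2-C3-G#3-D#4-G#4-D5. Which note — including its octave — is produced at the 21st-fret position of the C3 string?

A4

Each fret is one semitone, so C3 + 21 = A4.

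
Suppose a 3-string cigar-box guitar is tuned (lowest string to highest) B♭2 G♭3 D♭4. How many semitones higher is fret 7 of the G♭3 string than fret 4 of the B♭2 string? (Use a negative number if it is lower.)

G♭3 at fret 7 → D♭4 (MIDI 61); B♭2 at fret 4 → D3 (MIDI 50).
61 − 50 = 11, so the two pitches are 11 semitones apart.

11 semitones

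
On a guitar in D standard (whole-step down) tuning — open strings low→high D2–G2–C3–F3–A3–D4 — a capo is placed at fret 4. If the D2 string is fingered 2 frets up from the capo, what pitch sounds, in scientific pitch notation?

The capo raises the open D2 by 4 semitones to F#2; fretting 2 more gives D2 + 4 + 2 = D2 + 6 semitones = G#2.

G#2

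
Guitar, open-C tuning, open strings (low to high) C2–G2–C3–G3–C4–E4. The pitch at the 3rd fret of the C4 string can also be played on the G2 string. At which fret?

C4 at fret 3 is C4 + 3 semitones = D♯4.
The open G2 string is 17 semitones below the open C4, so the same pitch on the G2 string lies at fret 3 + 17 = 20.

20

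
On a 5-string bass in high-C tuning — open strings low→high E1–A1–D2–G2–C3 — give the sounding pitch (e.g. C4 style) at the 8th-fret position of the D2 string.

A#2

Each fret is one semitone, so D2 + 8 = A#2.
(Equivalently spelled Bb2.)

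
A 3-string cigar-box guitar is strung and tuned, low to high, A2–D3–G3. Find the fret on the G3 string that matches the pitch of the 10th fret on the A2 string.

A2 at fret 10 is A2 + 10 semitones = G3.
The open G3 string is 10 semitones above the open A2, so the same pitch on the G3 string lies at fret 10 − 10 = 0.

0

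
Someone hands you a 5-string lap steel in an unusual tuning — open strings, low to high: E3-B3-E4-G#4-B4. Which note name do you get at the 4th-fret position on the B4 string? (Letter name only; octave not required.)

D#

B4 is MIDI 71. Adding 4 gives 75; 75 mod 12 = 3, i.e. D#.
(Equivalently spelled Eb.)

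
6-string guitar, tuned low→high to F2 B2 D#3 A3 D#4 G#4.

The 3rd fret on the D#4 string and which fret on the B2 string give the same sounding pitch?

19

D#4 at fret 3 is D#4 + 3 semitones = F#4.
The open B2 string is 16 semitones below the open D#4, so the same pitch on the B2 string lies at fret 3 + 16 = 19.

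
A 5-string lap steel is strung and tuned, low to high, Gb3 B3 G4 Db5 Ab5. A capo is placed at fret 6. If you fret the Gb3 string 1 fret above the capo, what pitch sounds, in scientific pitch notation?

The capo raises the open Gb3 by 6 semitones to C4; fretting 1 more gives Gb3 + 6 + 1 = Gb3 + 7 semitones = Db4.

Db4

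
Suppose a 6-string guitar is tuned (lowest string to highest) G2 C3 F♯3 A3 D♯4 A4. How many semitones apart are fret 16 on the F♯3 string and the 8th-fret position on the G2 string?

F♯3 at fret 16 → A♯4 (MIDI 70); G2 at fret 8 → D♯3 (MIDI 51).
70 − 51 = 19, so the two pitches are 19 semitones apart, with A♯4 the higher.

19 semitones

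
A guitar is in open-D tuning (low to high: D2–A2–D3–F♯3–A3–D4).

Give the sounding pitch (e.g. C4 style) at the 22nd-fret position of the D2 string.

C4

The open D2 string plus 22 semitones: D–D#–E–F–…–A#–B–C.
The walk passes from B into C 2 times, so the octave number goes from 2 to 4.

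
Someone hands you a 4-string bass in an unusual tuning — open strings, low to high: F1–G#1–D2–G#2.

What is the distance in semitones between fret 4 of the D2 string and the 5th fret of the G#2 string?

D2 at fret 4 → F#2 (MIDI 42); G#2 at fret 5 → C#3 (MIDI 49).
42 − 49 = -7, so the two pitches are 7 semitones apart, with C#3 the higher.

7 semitones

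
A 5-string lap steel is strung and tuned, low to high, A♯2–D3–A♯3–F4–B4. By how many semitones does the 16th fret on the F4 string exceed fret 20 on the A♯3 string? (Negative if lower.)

3 semitones

F4 at fret 16 → A5 (MIDI 81); A♯3 at fret 20 → F♯5 (MIDI 78).
81 − 78 = 3, so the two pitches are 3 semitones apart.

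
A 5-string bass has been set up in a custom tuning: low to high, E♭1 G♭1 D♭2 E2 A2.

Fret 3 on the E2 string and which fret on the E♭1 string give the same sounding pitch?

16

E2 at fret 3 is E2 + 3 semitones = G2.
The open E♭1 string is 13 semitones below the open E2, so the same pitch on the E♭1 string lies at fret 3 + 13 = 16.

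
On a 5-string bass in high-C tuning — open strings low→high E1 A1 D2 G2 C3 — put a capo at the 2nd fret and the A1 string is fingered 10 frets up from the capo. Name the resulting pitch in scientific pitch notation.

The capo raises the open A1 by 2 semitones to B1; fretting 10 more gives A1 + 2 + 10 = A1 + 12 semitones = A2.

A2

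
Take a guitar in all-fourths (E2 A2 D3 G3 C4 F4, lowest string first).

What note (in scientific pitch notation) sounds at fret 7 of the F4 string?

F4 is MIDI 65. Adding 7 gives 72, which is C5.

C5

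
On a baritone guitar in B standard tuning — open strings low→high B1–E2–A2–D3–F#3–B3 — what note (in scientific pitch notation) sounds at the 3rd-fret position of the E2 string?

G2

Each fret is one semitone, so E2 + 3 = G2.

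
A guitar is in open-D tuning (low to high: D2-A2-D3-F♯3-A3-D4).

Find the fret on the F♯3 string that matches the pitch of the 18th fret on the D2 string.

Fret 18 on D2 is MIDI 38 + 18 = 56 (G♯3). On the F♯3 string (open MIDI 54), that pitch is 56 − 54 = fret 2.

2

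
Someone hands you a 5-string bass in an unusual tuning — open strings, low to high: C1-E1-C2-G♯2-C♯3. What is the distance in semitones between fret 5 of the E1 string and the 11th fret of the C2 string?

14 semitones

E1 at fret 5 → A1 (MIDI 33); C2 at fret 11 → B2 (MIDI 47).
33 − 47 = -14, so the two pitches are 14 semitones apart, with B2 the higher.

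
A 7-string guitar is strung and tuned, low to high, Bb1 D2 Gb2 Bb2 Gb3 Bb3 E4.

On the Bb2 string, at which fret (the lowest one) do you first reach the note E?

From Bb2, count semitones up the chromatic scale until reaching E: Bb–B–C–Db–D–Eb–E — 6 steps.

6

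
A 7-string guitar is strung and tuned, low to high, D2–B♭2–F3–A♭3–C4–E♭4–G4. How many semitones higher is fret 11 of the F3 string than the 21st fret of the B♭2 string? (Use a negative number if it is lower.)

-3 semitones

F3 at fret 11 → E4 (MIDI 64); B♭2 at fret 21 → G4 (MIDI 67).
64 − 67 = -3, so the two pitches are 3 semitones apart.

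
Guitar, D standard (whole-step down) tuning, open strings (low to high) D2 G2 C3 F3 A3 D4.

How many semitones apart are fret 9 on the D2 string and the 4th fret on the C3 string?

5 semitones

D2 at fret 9 → B2 (MIDI 47); C3 at fret 4 → E3 (MIDI 52).
47 − 52 = -5, so the two pitches are 5 semitones apart, with E3 the higher.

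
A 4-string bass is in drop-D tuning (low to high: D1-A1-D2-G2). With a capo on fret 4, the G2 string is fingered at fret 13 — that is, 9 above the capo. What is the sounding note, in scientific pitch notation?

The capo raises the open G2 by 4 semitones to B2; fretting 9 more gives G2 + 4 + 9 = G2 + 13 semitones = G#3.
(Also written Ab.)

G#3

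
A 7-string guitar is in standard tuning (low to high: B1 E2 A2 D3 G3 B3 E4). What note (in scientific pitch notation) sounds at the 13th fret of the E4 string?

F5

The open E4 string plus 13 semitones: E–F–F#–G–…–D#–E–F.
The walk passes from B into C once, so the octave number goes from 4 to 5.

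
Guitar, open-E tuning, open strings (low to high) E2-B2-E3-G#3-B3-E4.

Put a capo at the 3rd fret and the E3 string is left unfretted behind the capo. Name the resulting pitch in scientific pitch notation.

G3

The capo raises the open E3 by 3 semitones to G3; fretting 0 more gives E3 + 3 + 0 = E3 + 3 semitones = G3.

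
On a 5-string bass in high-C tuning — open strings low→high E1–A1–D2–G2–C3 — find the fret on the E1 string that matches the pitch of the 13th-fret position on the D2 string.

23

Fret 13 on D2 is MIDI 38 + 13 = 51 (D#3). On the E1 string (open MIDI 28), that pitch is 51 − 28 = fret 23.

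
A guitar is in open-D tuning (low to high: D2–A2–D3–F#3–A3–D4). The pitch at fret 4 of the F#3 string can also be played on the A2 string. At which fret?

13

F#3 at fret 4 is F#3 + 4 semitones = A#3.
The open A2 string is 9 semitones below the open F#3, so the same pitch on the A2 string lies at fret 4 + 9 = 13.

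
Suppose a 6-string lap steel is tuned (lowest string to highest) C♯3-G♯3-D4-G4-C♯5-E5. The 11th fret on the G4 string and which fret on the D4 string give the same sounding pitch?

Fret 11 on G4 is MIDI 67 + 11 = 78 (F♯5). On the D4 string (open MIDI 62), that pitch is 78 − 62 = fret 16.

16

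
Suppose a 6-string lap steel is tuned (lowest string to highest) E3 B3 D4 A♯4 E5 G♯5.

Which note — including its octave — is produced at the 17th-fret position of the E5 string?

A6

E5 is MIDI 76. Adding 17 gives 93, which is A6.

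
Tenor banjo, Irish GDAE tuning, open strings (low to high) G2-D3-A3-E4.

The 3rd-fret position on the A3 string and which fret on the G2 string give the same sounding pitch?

A3 at fret 3 is A3 + 3 semitones = C4.
The open G2 string is 14 semitones below the open A3, so the same pitch on the G2 string lies at fret 3 + 14 = 17.

17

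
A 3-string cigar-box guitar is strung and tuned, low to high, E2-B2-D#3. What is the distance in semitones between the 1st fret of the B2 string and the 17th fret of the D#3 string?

B2 at fret 1 → C3 (MIDI 48); D#3 at fret 17 → G#4 (MIDI 68).
48 − 68 = -20, so the two pitches are 20 semitones apart, with G#4 the higher.

20 semitones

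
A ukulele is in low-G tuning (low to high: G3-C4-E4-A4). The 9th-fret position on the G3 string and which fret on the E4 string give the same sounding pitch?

0

G3 at fret 9 is G3 + 9 semitones = E4.
The open E4 string is 9 semitones above the open G3, so the same pitch on the E4 string lies at fret 9 − 9 = 0.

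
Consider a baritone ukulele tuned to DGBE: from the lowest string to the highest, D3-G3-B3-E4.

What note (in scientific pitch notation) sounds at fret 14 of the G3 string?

A4

G3 is MIDI 55. Adding 14 gives 69, which is A4.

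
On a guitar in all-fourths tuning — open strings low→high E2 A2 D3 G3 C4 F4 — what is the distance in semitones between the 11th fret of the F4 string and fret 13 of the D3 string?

F4 at fret 11 → E5 (MIDI 76); D3 at fret 13 → D♯4 (MIDI 63).
76 − 63 = 13, so the two pitches are 13 semitones apart, with E5 the higher.

13 semitones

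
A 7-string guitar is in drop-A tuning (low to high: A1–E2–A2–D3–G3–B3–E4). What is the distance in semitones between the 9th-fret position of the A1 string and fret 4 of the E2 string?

A1 at fret 9 → F♯2 (MIDI 42); E2 at fret 4 → G♯2 (MIDI 44).
42 − 44 = -2, so the two pitches are 2 semitones apart, with G♯2 the higher.

2 semitones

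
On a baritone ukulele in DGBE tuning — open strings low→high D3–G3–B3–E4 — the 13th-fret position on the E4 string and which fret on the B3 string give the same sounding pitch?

18

E4 at fret 13 is E4 + 13 semitones = F5.
The open B3 string is 5 semitones below the open E4, so the same pitch on the B3 string lies at fret 13 + 5 = 18.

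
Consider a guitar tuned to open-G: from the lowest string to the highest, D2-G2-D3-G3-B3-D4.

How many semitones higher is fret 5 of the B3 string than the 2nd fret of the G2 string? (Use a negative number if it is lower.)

19 semitones

B3 at fret 5 → E4 (MIDI 64); G2 at fret 2 → A2 (MIDI 45).
64 − 45 = 19, so the two pitches are 19 semitones apart.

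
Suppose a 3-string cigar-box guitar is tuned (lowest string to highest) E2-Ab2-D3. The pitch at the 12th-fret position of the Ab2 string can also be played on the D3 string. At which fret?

6

Fret 12 on Ab2 is MIDI 44 + 12 = 56 (Ab3). On the D3 string (open MIDI 50), that pitch is 56 − 50 = fret 6.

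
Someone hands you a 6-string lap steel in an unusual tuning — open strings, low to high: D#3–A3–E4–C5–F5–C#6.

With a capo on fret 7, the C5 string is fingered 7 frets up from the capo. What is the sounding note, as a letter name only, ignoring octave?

D

The capo raises the open C5 by 7 semitones to G5; fretting 7 more gives C5 + 7 + 7 = C5 + 14 semitones, landing on D.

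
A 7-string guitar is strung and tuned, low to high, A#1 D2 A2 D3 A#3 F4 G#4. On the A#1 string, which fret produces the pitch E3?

E3 is 18 semitones above the open A#1 (A#–B–C–C#–…–D–D#–E), so it sits at fret 18.

18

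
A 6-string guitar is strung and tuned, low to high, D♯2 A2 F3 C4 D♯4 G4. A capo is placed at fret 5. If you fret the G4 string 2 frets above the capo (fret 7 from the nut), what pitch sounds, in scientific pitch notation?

The capo raises the open G4 by 5 semitones to C5; fretting 2 more gives G4 + 5 + 2 = G4 + 7 semitones = D5.

D5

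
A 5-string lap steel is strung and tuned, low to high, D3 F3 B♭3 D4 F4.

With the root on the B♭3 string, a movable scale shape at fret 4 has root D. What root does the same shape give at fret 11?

Moving from fret 4 to fret 11 shifts the root by 7 semitones.
D up 7 semitones is A.

A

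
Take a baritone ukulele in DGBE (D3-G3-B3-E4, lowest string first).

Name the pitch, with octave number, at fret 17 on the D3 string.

G4

Each fret is one semitone, so D3 + 17 = G4.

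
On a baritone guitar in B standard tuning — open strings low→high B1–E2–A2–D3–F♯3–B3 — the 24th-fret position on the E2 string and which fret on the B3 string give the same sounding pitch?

5

Fret 24 on E2 is MIDI 40 + 24 = 64 (E4). On the B3 string (open MIDI 59), that pitch is 64 − 59 = fret 5.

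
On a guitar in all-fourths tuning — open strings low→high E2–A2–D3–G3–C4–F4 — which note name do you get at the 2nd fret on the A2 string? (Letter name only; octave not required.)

B

The open A2 string plus 2 semitones: A–A#–B.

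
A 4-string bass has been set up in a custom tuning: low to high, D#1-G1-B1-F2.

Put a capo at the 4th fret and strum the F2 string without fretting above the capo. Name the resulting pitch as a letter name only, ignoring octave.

A

The capo raises the open F2 by 4 semitones to A2; fretting 0 more gives F2 + 4 + 0 = F2 + 4 semitones, landing on A.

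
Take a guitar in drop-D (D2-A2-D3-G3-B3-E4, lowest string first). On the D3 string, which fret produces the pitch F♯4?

16

F♯4 is 16 semitones above the open D3 (D–D#–E–F–…–E–F–F#), so it sits at fret 16.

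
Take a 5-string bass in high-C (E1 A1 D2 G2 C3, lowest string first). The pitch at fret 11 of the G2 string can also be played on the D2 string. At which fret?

G2 at fret 11 is G2 + 11 semitones = F#3.
The open D2 string is 5 semitones below the open G2, so the same pitch on the D2 string lies at fret 11 + 5 = 16.

16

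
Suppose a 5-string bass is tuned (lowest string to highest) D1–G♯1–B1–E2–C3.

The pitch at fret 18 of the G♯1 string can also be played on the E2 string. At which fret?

10

Fret 18 on G♯1 is MIDI 32 + 18 = 50 (D3). On the E2 string (open MIDI 40), that pitch is 50 − 40 = fret 10.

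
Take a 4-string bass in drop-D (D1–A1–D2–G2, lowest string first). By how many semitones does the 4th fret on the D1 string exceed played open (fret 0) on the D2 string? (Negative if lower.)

D1 at fret 4 → F♯1 (MIDI 30); D2 at fret 0 → D2 (MIDI 38).
30 − 38 = -8, so the two pitches are 8 semitones apart.

-8 semitones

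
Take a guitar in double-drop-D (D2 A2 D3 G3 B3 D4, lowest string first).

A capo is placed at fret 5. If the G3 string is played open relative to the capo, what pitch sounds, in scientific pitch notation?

C4

The capo raises the open G3 by 5 semitones to C4; fretting 0 more gives G3 + 5 + 0 = G3 + 5 semitones = C4.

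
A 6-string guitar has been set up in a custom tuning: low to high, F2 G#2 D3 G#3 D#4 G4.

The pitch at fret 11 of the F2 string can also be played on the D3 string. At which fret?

2

F2 at fret 11 is F2 + 11 semitones = E3.
The open D3 string is 9 semitones above the open F2, so the same pitch on the D3 string lies at fret 11 − 9 = 2.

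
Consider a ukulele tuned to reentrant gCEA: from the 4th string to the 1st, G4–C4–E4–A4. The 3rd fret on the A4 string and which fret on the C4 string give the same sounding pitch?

Fret 3 on A4 is MIDI 69 + 3 = 72 (C5). On the C4 string (open MIDI 60), that pitch is 72 − 60 = fret 12.

12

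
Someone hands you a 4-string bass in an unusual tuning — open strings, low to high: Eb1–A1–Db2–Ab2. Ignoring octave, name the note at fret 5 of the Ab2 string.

Db

The open Ab2 string plus 5 semitones: Ab–A–Bb–B–C–Db.
(Equivalently spelled C#.)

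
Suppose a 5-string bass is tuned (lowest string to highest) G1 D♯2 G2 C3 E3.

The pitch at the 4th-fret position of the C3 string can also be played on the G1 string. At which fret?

21

Fret 4 on C3 is MIDI 48 + 4 = 52 (E3). On the G1 string (open MIDI 31), that pitch is 52 − 31 = fret 21.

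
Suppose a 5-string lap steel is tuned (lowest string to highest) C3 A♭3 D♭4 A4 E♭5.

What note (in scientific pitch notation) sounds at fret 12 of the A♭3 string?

A♭3 is MIDI 56. Adding 12 gives 68, which is A♭4.

A♭4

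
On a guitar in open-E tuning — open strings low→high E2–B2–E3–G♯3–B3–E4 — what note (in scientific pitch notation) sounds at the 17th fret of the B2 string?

B2 is MIDI 47. Adding 17 gives 64, which is E4.

E4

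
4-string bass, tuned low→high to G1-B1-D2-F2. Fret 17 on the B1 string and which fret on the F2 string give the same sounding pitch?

B1 at fret 17 is B1 + 17 semitones = E3.
The open F2 string is 6 semitones above the open B1, so the same pitch on the F2 string lies at fret 17 − 6 = 11.

11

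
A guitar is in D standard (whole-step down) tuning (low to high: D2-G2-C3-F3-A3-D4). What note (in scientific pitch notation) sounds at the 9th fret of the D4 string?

B4

The open D4 string plus 9 semitones: D–D#–E–F–F#–G–G#–A–A#–B.
No B→C boundary is crossed, so the octave stays at 4.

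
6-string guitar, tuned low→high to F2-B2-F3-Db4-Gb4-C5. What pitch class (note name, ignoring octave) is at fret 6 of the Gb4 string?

C

Gb4 is MIDI 66. Adding 6 gives 72; 72 mod 12 = 0, i.e. C.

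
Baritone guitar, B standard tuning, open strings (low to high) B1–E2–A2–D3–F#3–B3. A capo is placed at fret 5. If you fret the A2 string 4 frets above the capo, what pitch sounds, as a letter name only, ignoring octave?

The capo raises the open A2 by 5 semitones to D3; fretting 4 more gives A2 + 5 + 4 = A2 + 9 semitones, landing on F#.
(Also written Gb.)

F#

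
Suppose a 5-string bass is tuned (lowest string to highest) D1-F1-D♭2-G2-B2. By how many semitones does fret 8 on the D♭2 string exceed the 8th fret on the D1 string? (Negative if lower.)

11 semitones

D♭2 at fret 8 → A2 (MIDI 45); D1 at fret 8 → B♭1 (MIDI 34).
45 − 34 = 11, so the two pitches are 11 semitones apart.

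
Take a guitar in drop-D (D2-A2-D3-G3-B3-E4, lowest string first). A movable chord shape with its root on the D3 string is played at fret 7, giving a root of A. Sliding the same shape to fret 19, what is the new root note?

A

Moving from fret 7 to fret 19 shifts the root by 12 semitones.
A up 12 semitones is A.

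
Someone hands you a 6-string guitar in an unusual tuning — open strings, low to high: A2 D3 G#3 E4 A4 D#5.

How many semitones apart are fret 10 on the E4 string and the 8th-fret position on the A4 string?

E4 at fret 10 → D5 (MIDI 74); A4 at fret 8 → F5 (MIDI 77).
74 − 77 = -3, so the two pitches are 3 semitones apart, with F5 the higher.

3 semitones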